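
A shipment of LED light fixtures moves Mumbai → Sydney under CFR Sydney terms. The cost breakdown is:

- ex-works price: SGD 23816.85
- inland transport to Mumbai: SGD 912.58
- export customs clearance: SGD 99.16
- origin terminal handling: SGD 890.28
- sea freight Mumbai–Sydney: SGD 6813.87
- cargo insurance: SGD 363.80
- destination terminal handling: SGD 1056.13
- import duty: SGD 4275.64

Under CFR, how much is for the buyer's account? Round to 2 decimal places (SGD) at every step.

Buyer's account: SGD 5695.57

CFR: the seller pays costs through ocean freight to the destination port, but not insurance.
Seller's account: goods 23816.85 + inland to port 912.58 + export clearance 99.16 + origin terminal 890.28 + freight 6813.87 = 32532.74
Buyer's account: insurance 363.80 + destination terminal 1056.13 + duty 4275.64 = 5695.57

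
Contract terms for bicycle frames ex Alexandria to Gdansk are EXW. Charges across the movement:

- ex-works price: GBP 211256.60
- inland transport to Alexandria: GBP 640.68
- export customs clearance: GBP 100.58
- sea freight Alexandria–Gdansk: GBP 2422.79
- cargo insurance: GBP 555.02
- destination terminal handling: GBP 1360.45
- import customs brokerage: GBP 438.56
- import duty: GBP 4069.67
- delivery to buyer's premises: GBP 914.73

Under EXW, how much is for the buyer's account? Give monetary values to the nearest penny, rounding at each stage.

Buyer's account: GBP 10502.48

EXW: the seller makes goods available at their premises; the buyer bears all onward costs.
Seller's account: goods 211256.60 = 211256.60
Buyer's account: inland to port 640.68 + export clearance 100.58 + freight 2422.79 + insurance 555.02 + destination terminal 1360.45 + brokerage 438.56 + duty 4069.67 + delivery 914.73 = 10502.48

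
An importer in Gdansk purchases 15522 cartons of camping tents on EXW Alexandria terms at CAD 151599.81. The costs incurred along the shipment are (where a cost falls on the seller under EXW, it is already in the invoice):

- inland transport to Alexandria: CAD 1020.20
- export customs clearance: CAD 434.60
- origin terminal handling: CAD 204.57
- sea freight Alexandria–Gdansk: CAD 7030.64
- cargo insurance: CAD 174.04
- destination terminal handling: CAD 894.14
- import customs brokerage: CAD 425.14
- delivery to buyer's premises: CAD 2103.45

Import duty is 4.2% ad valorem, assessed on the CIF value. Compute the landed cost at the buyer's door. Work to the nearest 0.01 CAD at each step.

Total landed cost: CAD 170626.07

EXW: the seller makes goods available at their premises; the buyer bears all onward costs.
CIF value = EXW price + inland to port + export clearance + origin terminal + freight + insurance = 151599.81 + 1020.20 + 434.60 + 204.57 + 7030.64 + 174.04 = 160463.86
Import duty = 160463.86 × 4.2% = 6739.48
Buyer bears: inland to port 1020.20 + export clearance 434.60 + origin terminal 204.57 + freight 7030.64 + insurance 174.04 + destination terminal 894.14 + brokerage 425.14 + delivery 2103.45 + duty 6739.48 = 19026.26
Landed cost = invoice 151599.81 + 19026.26 = 170626.07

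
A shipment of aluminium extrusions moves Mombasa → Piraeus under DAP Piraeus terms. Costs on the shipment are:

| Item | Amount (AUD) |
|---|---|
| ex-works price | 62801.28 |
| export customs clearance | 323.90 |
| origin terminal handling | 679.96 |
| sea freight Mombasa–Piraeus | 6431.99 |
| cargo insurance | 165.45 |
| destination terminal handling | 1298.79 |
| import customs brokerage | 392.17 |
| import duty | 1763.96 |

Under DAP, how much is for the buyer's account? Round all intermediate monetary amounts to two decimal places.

Buyer's account: AUD 2156.13

DAP: the seller bears all costs to the named destination except import duty and clearance.
Seller's account: goods 62801.28 + export clearance 323.90 + origin terminal 679.96 + freight 6431.99 + insurance 165.45 + destination terminal 1298.79 = 71701.37
Buyer's account: brokerage 392.17 + duty 1763.96 = 2156.13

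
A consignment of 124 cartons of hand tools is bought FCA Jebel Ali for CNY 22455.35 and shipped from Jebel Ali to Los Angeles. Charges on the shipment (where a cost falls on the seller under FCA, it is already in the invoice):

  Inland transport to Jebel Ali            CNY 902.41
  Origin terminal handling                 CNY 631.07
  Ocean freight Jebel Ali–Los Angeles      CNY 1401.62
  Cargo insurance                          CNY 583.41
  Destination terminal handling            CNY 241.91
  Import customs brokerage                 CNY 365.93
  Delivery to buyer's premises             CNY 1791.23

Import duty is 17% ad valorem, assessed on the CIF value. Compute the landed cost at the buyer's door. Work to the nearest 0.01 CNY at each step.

Total landed cost: CNY 31732.67

FCA: the seller delivers export-cleared goods to the carrier; the buyer bears costs from that point.
Already in the invoice (seller's account under FCA): inland to port — exclude.
CIF value = FCA price + origin terminal + freight + insurance = 22455.35 + 631.07 + 1401.62 + 583.41 = 25071.45
Import duty = 25071.45 × 17% = 4262.15
Buyer bears: origin terminal 631.07 + freight 1401.62 + insurance 583.41 + destination terminal 241.91 + brokerage 365.93 + delivery 1791.23 + duty 4262.15 = 9277.32
Landed cost = invoice 22455.35 + 9277.32 = 31732.67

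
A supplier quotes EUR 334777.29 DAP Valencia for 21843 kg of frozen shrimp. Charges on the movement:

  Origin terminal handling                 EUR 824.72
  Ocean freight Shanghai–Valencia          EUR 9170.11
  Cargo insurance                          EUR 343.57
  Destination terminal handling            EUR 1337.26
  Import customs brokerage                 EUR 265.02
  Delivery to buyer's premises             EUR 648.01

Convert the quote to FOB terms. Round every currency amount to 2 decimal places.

FOB price: EUR 323278.34

Not relevant to the conversion: origin terminal — on the seller under both DAP and FOB; already in the DAP price and stays in the FOB price. brokerage — on the buyer under both terms; not part of either seller's price.
From DAP to FOB, the seller no longer bears: freight, insurance, destination terminal, delivery.
FOB price = 334777.29 − 9170.11 − 343.57 − 1337.26 − 648.01 = 323278.34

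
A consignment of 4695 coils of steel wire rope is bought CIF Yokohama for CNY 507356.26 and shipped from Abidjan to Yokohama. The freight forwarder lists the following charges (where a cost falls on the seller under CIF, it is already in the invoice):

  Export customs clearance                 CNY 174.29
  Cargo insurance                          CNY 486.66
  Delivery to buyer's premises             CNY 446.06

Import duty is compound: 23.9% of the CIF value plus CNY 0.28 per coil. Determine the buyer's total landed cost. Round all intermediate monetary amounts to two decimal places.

CIF: the seller pays costs through ocean freight and marine insurance to the destination port.
Already in the invoice (seller's account under CIF): export clearance, insurance — exclude.
The CIF price already equals the CIF value: 507356.26
Ad valorem component: 507356.26 × 23.9% = 121258.15
Specific component: 4695 × 0.28 = 1314.60
Import duty = 121258.15 + 1314.60 = 122572.75
Buyer bears: delivery 446.06 + duty 122572.75 = 123018.81
Landed cost = invoice 507356.26 + 123018.81 = 630375.07

Total landed cost: CNY 630375.07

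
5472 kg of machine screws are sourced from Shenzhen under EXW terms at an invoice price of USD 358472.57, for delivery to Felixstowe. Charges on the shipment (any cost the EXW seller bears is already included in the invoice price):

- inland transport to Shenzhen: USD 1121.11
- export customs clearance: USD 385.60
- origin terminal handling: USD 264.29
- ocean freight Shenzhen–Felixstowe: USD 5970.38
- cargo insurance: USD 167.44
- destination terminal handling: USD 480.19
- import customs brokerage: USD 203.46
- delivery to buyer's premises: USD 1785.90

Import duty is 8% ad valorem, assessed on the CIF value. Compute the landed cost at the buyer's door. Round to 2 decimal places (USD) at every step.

Total landed cost: USD 398161.45

EXW: the seller makes goods available at their premises; the buyer bears all onward costs.
CIF value = EXW price + inland to port + export clearance + origin terminal + freight + insurance = 358472.57 + 1121.11 + 385.60 + 264.29 + 5970.38 + 167.44 = 366381.39
Import duty = 366381.39 × 8% = 29310.51
Buyer bears: inland to port 1121.11 + export clearance 385.60 + origin terminal 264.29 + freight 5970.38 + insurance 167.44 + destination terminal 480.19 + brokerage 203.46 + delivery 1785.90 + duty 29310.51 = 39688.88
Landed cost = invoice 358472.57 + 39688.88 = 398161.45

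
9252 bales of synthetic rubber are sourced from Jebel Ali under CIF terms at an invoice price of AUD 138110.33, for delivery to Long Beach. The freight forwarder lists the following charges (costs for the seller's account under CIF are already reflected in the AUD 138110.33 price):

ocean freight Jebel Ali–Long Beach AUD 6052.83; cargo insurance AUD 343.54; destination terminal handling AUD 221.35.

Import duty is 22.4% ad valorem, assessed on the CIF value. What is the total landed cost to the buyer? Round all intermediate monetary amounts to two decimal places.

CIF: the seller pays costs through ocean freight and marine insurance to the destination port.
Already in the invoice (seller's account under CIF): freight, insurance — exclude.
The CIF price already equals the CIF value: 138110.33
Import duty = 138110.33 × 22.4% = 30936.71
Buyer bears: destination terminal 221.35 + duty 30936.71 = 31158.06
Landed cost = invoice 138110.33 + 31158.06 = 169268.39

Total landed cost: AUD 169268.39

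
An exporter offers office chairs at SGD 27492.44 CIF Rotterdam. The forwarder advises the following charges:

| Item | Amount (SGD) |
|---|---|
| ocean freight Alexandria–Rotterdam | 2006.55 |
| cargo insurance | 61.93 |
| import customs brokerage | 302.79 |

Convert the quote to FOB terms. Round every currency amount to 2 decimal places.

Not relevant to the conversion: brokerage — on the buyer under both terms; not part of either seller's price.
From CIF to FOB, the seller no longer bears: freight, insurance.
FOB price = 27492.44 − 2006.55 − 61.93 = 25423.96

FOB price: SGD 25423.96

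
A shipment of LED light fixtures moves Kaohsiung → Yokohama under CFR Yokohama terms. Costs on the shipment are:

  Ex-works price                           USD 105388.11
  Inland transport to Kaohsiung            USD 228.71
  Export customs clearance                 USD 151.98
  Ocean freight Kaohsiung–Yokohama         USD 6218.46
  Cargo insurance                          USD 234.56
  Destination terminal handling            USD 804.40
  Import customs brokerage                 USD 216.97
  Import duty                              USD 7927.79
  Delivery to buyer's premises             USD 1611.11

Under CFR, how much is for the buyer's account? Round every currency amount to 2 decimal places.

Buyer's account: USD 10794.83

CFR: the seller pays costs through ocean freight to the destination port, but not insurance.
Seller's account: goods 105388.11 + inland to port 228.71 + export clearance 151.98 + freight 6218.46 = 111987.26
Buyer's account: insurance 234.56 + destination terminal 804.40 + brokerage 216.97 + duty 7927.79 + delivery 1611.11 = 10794.83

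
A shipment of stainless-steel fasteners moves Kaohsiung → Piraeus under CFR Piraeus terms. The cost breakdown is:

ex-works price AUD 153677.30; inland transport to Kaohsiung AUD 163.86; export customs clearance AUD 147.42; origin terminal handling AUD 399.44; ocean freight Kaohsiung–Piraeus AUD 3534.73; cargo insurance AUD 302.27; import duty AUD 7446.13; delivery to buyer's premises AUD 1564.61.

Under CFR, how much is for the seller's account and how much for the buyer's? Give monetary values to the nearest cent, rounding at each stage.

Seller: AUD 157922.75; buyer: AUD 9313.01

CFR: the seller pays costs through ocean freight to the destination port, but not insurance.
Seller's account: goods 153677.30 + inland to port 163.86 + export clearance 147.42 + origin terminal 399.44 + freight 3534.73 = 157922.75
Buyer's account: insurance 302.27 + duty 7446.13 + delivery 1564.61 = 9313.01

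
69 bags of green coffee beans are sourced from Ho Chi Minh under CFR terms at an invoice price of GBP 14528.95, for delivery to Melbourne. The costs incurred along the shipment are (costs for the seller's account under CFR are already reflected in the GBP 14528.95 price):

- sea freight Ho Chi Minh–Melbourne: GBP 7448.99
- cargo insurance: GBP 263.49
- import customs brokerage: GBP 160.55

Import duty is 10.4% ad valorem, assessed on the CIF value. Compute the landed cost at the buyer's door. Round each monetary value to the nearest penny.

Total landed cost: GBP 16491.40

CFR: the seller pays costs through ocean freight to the destination port, but not insurance.
Already in the invoice (seller's account under CFR): freight — exclude.
CIF value = CFR price + insurance = 14528.95 + 263.49 = 14792.44
Import duty = 14792.44 × 10.4% = 1538.41
Buyer bears: insurance 263.49 + brokerage 160.55 + duty 1538.41 = 1962.45
Landed cost = invoice 14528.95 + 1962.45 = 16491.40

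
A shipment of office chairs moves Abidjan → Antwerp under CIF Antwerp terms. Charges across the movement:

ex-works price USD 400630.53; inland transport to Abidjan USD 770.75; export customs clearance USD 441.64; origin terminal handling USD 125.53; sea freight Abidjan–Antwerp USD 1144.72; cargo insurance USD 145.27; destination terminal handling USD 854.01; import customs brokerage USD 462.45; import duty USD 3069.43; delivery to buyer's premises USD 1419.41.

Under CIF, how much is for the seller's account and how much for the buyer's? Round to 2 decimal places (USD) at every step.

CIF: the seller pays costs through ocean freight and marine insurance to the destination port.
Seller's account: goods 400630.53 + inland to port 770.75 + export clearance 441.64 + origin terminal 125.53 + freight 1144.72 + insurance 145.27 = 403258.44
Buyer's account: destination terminal 854.01 + brokerage 462.45 + duty 3069.43 + delivery 1419.41 = 5805.30

Seller: USD 403258.44; buyer: USD 5805.30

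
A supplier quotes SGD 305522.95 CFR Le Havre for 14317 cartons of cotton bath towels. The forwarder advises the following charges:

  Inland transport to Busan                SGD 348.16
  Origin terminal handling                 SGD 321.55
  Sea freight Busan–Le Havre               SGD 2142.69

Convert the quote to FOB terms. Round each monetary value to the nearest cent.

FOB price: SGD 303380.26

Not relevant to the conversion: inland to port, origin terminal — on the seller under both CFR and FOB; already in the CFR price and stays in the FOB price.
From CFR to FOB, the seller no longer bears: freight.
FOB price = 305522.95 − 2142.69 = 303380.26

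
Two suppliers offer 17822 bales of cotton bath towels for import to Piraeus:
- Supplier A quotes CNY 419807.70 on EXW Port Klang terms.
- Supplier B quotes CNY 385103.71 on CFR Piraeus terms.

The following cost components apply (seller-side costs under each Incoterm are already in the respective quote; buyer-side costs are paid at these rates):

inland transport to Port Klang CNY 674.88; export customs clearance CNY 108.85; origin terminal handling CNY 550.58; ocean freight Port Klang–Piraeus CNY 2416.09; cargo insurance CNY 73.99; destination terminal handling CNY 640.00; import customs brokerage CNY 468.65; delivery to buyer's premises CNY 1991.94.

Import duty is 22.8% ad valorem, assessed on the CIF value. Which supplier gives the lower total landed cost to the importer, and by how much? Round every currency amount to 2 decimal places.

Supplier B is cheaper by CNY 47221.99

Supplier A (EXW):
CIF value = EXW price + inland to port + export clearance + origin terminal + freight + insurance = 419807.70 + 674.88 + 108.85 + 550.58 + 2416.09 + 73.99 = 423632.09
Import duty = 423632.09 × 22.8% = 96588.12
Buyer bears (A): 674.88 + 108.85 + 550.58 + 2416.09 + 73.99 + 640.00 + 468.65 + 1991.94 = 6924.98
Landed cost (A) = invoice 419807.70 + 6924.98 + duty 96588.12 = 523320.80
Supplier B (CFR):
CIF value = CFR price + insurance = 385103.71 + 73.99 = 385177.70
Import duty = 385177.70 × 22.8% = 87820.52
Buyer bears (B): 73.99 + 640.00 + 468.65 + 1991.94 = 3174.58
Landed cost (B) = invoice 385103.71 + 3174.58 + duty 87820.52 = 476098.81
Difference = |523320.80 − 476098.81| = 47221.99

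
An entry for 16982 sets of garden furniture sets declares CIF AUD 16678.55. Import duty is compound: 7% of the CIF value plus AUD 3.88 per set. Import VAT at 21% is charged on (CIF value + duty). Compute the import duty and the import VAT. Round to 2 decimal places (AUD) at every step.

Import duty: AUD 67057.66; import VAT: AUD 17584.60

Ad valorem component: 16678.55 × 7% = 1167.50
Specific component: 16982 × 3.88 = 65890.16
Import duty = 1167.50 + 65890.16 = 67057.66
VAT base = CIF + duty = 16678.55 + 67057.66 = 83736.21
Import VAT = 83736.21 × 21% = 17584.60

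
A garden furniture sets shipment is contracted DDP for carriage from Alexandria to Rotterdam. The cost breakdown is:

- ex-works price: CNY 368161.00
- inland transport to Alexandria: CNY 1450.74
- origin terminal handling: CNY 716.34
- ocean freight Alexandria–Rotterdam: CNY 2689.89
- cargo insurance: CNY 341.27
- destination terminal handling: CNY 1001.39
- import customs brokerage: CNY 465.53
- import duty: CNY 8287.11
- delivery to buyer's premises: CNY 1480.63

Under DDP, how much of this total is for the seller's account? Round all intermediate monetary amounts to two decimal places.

Seller's account: CNY 384593.90

DDP: the seller bears all costs including import duty.
Seller's account: goods 368161.00 + inland to port 1450.74 + origin terminal 716.34 + freight 2689.89 + insurance 341.27 + destination terminal 1001.39 + brokerage 465.53 + duty 8287.11 + delivery 1480.63 = 384593.90
Buyer's account: 0.00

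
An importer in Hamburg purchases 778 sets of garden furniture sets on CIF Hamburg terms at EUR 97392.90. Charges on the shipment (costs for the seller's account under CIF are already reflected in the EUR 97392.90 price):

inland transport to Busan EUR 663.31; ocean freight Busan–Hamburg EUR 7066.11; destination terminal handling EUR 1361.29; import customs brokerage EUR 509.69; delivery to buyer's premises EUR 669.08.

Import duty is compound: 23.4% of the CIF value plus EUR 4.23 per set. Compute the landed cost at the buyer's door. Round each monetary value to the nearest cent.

CIF: the seller pays costs through ocean freight and marine insurance to the destination port.
Already in the invoice (seller's account under CIF): inland to port, freight — exclude.
The CIF price already equals the CIF value: 97392.90
Ad valorem component: 97392.90 × 23.4% = 22789.94
Specific component: 778 × 4.23 = 3290.94
Import duty = 22789.94 + 3290.94 = 26080.88
Buyer bears: destination terminal 1361.29 + brokerage 509.69 + delivery 669.08 + duty 26080.88 = 28620.94
Landed cost = invoice 97392.90 + 28620.94 = 126013.84

Total landed cost: EUR 126013.84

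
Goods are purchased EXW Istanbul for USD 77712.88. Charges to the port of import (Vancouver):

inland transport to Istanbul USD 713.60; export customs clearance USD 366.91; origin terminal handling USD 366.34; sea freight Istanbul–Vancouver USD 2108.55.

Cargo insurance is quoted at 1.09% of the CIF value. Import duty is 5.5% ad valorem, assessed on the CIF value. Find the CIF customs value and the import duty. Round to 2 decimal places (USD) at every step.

CIF value: USD 82163.87; import duty: USD 4519.01

Let C be the CIF value. C = EXW price + pre-shipment costs + freight + 1.09% × C
C − 1.09% × C = 77712.88 + 713.60 + 366.91 + 366.34 + 2108.55
0.9891 × C = 81268.28
C = 81268.28 / 0.9891 = 82163.87
Insurance premium = 1.09% × 82163.87 = 895.59
Import duty = 82163.87 × 5.5% = 4519.01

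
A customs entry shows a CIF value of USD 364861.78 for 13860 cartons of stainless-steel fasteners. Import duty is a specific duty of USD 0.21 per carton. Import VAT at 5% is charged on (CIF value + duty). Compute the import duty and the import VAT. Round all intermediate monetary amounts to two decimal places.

Import duty: USD 2910.60; import VAT: USD 18388.62

Import duty = 13860 × 0.21 = 2910.60
VAT base = CIF + duty = 364861.78 + 2910.60 = 367772.38
Import VAT = 367772.38 × 5% = 18388.62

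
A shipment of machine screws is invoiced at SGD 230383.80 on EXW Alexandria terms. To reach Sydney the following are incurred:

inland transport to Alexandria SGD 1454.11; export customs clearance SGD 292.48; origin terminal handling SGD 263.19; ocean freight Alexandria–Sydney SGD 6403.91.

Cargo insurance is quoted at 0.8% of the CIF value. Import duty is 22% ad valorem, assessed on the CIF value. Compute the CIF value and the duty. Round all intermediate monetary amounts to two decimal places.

Let C be the CIF value. C = EXW price + pre-shipment costs + freight + 0.8% × C
C − 0.8% × C = 230383.80 + 1454.11 + 292.48 + 263.19 + 6403.91
0.992 × C = 238797.49
C = 238797.49 / 0.992 = 240723.28
Insurance premium = 0.8% × 240723.28 = 1925.79
Import duty = 240723.28 × 22% = 52959.12

CIF value: SGD 240723.28; import duty: SGD 52959.12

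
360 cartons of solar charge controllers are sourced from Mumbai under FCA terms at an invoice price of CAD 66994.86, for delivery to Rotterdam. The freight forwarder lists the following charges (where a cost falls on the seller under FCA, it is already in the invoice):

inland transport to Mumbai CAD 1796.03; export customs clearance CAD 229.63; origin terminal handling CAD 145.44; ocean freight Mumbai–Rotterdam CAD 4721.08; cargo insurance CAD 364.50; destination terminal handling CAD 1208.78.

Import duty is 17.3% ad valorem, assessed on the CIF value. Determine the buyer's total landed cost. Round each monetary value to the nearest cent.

FCA: the seller delivers export-cleared goods to the carrier; the buyer bears costs from that point.
Already in the invoice (seller's account under FCA): inland to port, export clearance — exclude.
CIF value = FCA price + origin terminal + freight + insurance = 66994.86 + 145.44 + 4721.08 + 364.50 = 72225.88
Import duty = 72225.88 × 17.3% = 12495.08
Buyer bears: origin terminal 145.44 + freight 4721.08 + insurance 364.50 + destination terminal 1208.78 + duty 12495.08 = 18934.88
Landed cost = invoice 66994.86 + 18934.88 = 85929.74

Total landed cost: CAD 85929.74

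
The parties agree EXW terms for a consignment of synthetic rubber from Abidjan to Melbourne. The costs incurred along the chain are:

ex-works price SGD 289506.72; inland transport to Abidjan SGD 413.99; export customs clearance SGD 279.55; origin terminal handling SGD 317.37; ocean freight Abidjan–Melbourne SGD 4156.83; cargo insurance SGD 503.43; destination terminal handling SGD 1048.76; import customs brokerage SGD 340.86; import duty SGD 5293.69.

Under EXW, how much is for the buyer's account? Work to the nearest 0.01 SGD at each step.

Buyer's account: SGD 12354.48

EXW: the seller makes goods available at their premises; the buyer bears all onward costs.
Seller's account: goods 289506.72 = 289506.72
Buyer's account: inland to port 413.99 + export clearance 279.55 + origin terminal 317.37 + freight 4156.83 + insurance 503.43 + destination terminal 1048.76 + brokerage 340.86 + duty 5293.69 = 12354.48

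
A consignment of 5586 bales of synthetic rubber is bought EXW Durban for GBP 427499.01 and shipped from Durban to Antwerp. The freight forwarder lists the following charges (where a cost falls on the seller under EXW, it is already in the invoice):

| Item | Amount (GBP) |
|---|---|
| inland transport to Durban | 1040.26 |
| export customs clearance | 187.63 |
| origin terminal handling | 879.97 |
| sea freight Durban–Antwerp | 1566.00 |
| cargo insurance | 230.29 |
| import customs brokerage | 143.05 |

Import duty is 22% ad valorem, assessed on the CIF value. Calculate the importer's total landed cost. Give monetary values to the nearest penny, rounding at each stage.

EXW: the seller makes goods available at their premises; the buyer bears all onward costs.
CIF value = EXW price + inland to port + export clearance + origin terminal + freight + insurance = 427499.01 + 1040.26 + 187.63 + 879.97 + 1566.00 + 230.29 = 431403.16
Import duty = 431403.16 × 22% = 94908.70
Buyer bears: inland to port 1040.26 + export clearance 187.63 + origin terminal 879.97 + freight 1566.00 + insurance 230.29 + brokerage 143.05 + duty 94908.70 = 98955.90
Landed cost = invoice 427499.01 + 98955.90 = 526454.91

Total landed cost: GBP 526454.91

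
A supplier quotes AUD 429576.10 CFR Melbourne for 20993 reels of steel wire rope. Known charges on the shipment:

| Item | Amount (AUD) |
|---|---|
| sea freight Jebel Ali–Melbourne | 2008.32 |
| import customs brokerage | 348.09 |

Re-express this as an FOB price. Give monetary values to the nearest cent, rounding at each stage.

Not relevant to the conversion: brokerage — on the buyer under both terms; not part of either seller's price.
From CFR to FOB, the seller no longer bears: freight.
FOB price = 429576.10 − 2008.32 = 427567.78

FOB price: AUD 427567.78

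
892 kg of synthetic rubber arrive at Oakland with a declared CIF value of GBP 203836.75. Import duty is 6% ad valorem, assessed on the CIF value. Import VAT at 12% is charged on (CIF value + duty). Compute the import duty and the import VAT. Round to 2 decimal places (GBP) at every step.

Import duty: GBP 12230.21; import VAT: GBP 25928.04

Import duty = 203836.75 × 6% = 12230.21
VAT base = CIF + duty = 203836.75 + 12230.21 = 216066.96
Import VAT = 216066.96 × 12% = 25928.04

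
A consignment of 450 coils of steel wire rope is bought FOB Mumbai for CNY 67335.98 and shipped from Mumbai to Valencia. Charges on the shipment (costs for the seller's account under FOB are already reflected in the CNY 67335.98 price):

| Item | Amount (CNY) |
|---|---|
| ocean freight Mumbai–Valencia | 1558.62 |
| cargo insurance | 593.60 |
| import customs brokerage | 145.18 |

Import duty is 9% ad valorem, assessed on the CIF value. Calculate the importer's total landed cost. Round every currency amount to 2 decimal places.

Total landed cost: CNY 75887.32

FOB: the seller bears costs until goods are on board at the origin port; the buyer bears freight, insurance and all costs thereafter.
CIF value = FOB price + freight + insurance = 67335.98 + 1558.62 + 593.60 = 69488.20
Import duty = 69488.20 × 9% = 6253.94
Buyer bears: freight 1558.62 + insurance 593.60 + brokerage 145.18 + duty 6253.94 = 8551.34
Landed cost = invoice 67335.98 + 8551.34 = 75887.32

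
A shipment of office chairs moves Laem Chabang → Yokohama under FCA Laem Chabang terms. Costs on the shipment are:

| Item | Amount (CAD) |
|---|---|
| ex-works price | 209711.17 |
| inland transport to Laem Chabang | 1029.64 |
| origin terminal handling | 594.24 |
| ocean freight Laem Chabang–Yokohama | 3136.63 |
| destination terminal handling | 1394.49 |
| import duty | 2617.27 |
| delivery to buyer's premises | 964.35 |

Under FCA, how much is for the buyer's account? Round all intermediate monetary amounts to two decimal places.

Buyer's account: CAD 8706.98

FCA: the seller delivers export-cleared goods to the carrier; the buyer bears costs from that point.
Seller's account: goods 209711.17 + inland to port 1029.64 = 210740.81
Buyer's account: origin terminal 594.24 + freight 3136.63 + destination terminal 1394.49 + duty 2617.27 + delivery 964.35 = 8706.98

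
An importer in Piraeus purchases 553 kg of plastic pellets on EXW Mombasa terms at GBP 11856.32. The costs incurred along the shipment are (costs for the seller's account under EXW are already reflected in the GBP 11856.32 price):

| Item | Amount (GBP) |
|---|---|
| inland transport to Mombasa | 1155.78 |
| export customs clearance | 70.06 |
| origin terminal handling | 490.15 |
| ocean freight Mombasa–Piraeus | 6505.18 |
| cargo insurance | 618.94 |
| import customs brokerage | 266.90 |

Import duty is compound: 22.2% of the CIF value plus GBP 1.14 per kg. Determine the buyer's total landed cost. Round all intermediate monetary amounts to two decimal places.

EXW: the seller makes goods available at their premises; the buyer bears all onward costs.
CIF value = EXW price + inland to port + export clearance + origin terminal + freight + insurance = 11856.32 + 1155.78 + 70.06 + 490.15 + 6505.18 + 618.94 = 20696.43
Ad valorem component: 20696.43 × 22.2% = 4594.61
Specific component: 553 × 1.14 = 630.42
Import duty = 4594.61 + 630.42 = 5225.03
Buyer bears: inland to port 1155.78 + export clearance 70.06 + origin terminal 490.15 + freight 6505.18 + insurance 618.94 + brokerage 266.90 + duty 5225.03 = 14332.04
Landed cost = invoice 11856.32 + 14332.04 = 26188.36

Total landed cost: GBP 26188.36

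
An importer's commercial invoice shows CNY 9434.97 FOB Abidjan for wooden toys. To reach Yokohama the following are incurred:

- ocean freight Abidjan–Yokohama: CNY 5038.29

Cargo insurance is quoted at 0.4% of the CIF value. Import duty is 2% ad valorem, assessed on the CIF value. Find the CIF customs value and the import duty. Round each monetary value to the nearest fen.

CIF value: CNY 14531.39; import duty: CNY 290.63

Let C be the CIF value. C = FOB price + freight + 0.4% × C
C − 0.4% × C = 9434.97 + 5038.29
0.996 × C = 14473.26
C = 14473.26 / 0.996 = 14531.39
Insurance premium = 0.4% × 14531.39 = 58.13
Import duty = 14531.39 × 2% = 290.63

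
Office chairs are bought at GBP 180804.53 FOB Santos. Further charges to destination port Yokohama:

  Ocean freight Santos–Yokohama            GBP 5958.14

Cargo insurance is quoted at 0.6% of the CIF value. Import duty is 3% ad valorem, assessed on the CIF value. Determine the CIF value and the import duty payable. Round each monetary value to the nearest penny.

Let C be the CIF value. C = FOB price + freight + 0.6% × C
C − 0.6% × C = 180804.53 + 5958.14
0.994 × C = 186762.67
C = 186762.67 / 0.994 = 187890.01
Insurance premium = 0.6% × 187890.01 = 1127.34
Import duty = 187890.01 × 3% = 5636.70

CIF value: GBP 187890.01; import duty: GBP 5636.70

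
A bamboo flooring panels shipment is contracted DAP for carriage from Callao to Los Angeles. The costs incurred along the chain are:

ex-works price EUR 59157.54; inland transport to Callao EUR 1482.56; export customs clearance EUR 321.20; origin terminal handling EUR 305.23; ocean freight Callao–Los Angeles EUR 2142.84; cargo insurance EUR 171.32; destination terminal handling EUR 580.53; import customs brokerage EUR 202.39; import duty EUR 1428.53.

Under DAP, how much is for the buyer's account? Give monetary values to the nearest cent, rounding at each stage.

Buyer's account: EUR 1630.92

DAP: the seller bears all costs to the named destination except import duty and clearance.
Seller's account: goods 59157.54 + inland to port 1482.56 + export clearance 321.20 + origin terminal 305.23 + freight 2142.84 + insurance 171.32 + destination terminal 580.53 = 64161.22
Buyer's account: brokerage 202.39 + duty 1428.53 = 1630.92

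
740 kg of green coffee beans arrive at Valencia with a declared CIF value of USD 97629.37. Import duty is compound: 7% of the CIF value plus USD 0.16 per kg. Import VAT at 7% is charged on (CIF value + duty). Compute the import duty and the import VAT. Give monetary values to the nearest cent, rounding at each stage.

Ad valorem component: 97629.37 × 7% = 6834.06
Specific component: 740 × 0.16 = 118.40
Import duty = 6834.06 + 118.40 = 6952.46
VAT base = CIF + duty = 97629.37 + 6952.46 = 104581.83
Import VAT = 104581.83 × 7% = 7320.73

Import duty: USD 6952.46; import VAT: USD 7320.73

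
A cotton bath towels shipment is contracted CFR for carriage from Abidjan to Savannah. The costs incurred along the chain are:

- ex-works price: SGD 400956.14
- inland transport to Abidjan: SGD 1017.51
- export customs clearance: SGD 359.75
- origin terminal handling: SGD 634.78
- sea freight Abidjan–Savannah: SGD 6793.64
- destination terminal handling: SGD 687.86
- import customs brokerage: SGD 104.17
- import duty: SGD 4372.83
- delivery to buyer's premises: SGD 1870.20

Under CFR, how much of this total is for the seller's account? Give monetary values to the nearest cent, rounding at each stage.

Seller's account: SGD 409761.82

CFR: the seller pays costs through ocean freight to the destination port, but not insurance.
Seller's account: goods 400956.14 + inland to port 1017.51 + export clearance 359.75 + origin terminal 634.78 + freight 6793.64 = 409761.82
Buyer's account: destination terminal 687.86 + brokerage 104.17 + duty 4372.83 + delivery 1870.20 = 7035.06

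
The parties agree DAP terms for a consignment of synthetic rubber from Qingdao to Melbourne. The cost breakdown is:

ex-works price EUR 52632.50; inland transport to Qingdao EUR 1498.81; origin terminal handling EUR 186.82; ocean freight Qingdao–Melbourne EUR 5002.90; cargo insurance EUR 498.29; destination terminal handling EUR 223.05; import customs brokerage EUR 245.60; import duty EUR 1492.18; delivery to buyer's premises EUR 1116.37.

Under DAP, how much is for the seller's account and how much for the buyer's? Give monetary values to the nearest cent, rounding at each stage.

Seller: EUR 61158.74; buyer: EUR 1737.78

DAP: the seller bears all costs to the named destination except import duty and clearance.
Seller's account: goods 52632.50 + inland to port 1498.81 + origin terminal 186.82 + freight 5002.90 + insurance 498.29 + destination terminal 223.05 + delivery 1116.37 = 61158.74
Buyer's account: brokerage 245.60 + duty 1492.18 = 1737.78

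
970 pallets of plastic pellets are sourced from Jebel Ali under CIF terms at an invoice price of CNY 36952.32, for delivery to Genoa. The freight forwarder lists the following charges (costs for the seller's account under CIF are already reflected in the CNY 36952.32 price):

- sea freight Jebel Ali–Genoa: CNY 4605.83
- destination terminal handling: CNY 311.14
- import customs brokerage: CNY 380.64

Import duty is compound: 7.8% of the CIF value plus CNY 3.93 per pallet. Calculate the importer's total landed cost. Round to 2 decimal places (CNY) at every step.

CIF: the seller pays costs through ocean freight and marine insurance to the destination port.
Already in the invoice (seller's account under CIF): freight — exclude.
The CIF price already equals the CIF value: 36952.32
Ad valorem component: 36952.32 × 7.8% = 2882.28
Specific component: 970 × 3.93 = 3812.10
Import duty = 2882.28 + 3812.10 = 6694.38
Buyer bears: destination terminal 311.14 + brokerage 380.64 + duty 6694.38 = 7386.16
Landed cost = invoice 36952.32 + 7386.16 = 44338.48

Total landed cost: CNY 44338.48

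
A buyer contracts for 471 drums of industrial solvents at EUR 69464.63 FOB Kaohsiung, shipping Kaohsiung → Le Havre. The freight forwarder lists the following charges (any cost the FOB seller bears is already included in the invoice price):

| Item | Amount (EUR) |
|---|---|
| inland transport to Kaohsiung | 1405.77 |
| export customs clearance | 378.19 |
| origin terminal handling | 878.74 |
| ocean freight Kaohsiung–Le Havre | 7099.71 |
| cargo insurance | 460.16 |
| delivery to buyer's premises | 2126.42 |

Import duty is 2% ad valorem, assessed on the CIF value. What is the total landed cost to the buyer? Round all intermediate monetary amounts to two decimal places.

Total landed cost: EUR 80691.41

FOB: the seller bears costs until goods are on board at the origin port; the buyer bears freight, insurance and all costs thereafter.
Already in the invoice (seller's account under FOB): inland to port, export clearance, origin terminal — exclude.
CIF value = FOB price + freight + insurance = 69464.63 + 7099.71 + 460.16 = 77024.50
Import duty = 77024.50 × 2% = 1540.49
Buyer bears: freight 7099.71 + insurance 460.16 + delivery 2126.42 + duty 1540.49 = 11226.78
Landed cost = invoice 69464.63 + 11226.78 = 80691.41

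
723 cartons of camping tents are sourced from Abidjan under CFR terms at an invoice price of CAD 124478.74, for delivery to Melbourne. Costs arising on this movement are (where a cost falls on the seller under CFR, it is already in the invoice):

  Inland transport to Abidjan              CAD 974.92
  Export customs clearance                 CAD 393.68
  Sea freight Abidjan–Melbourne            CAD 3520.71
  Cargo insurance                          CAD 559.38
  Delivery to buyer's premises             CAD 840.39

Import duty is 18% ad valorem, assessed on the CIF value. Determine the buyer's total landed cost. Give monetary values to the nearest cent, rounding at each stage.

Total landed cost: CAD 148385.37

CFR: the seller pays costs through ocean freight to the destination port, but not insurance.
Already in the invoice (seller's account under CFR): inland to port, export clearance, freight — exclude.
CIF value = CFR price + insurance = 124478.74 + 559.38 = 125038.12
Import duty = 125038.12 × 18% = 22506.86
Buyer bears: insurance 559.38 + delivery 840.39 + duty 22506.86 = 23906.63
Landed cost = invoice 124478.74 + 23906.63 = 148385.37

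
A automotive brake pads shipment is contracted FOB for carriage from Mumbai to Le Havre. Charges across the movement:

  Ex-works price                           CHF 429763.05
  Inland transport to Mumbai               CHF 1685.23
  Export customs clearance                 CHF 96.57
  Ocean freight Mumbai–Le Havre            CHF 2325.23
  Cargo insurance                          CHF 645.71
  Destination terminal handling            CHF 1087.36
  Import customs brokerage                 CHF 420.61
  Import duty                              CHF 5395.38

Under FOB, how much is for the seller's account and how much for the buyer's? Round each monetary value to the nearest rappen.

FOB: the seller bears costs until goods are on board at the origin port; the buyer bears freight, insurance and all costs thereafter.
Seller's account: goods 429763.05 + inland to port 1685.23 + export clearance 96.57 = 431544.85
Buyer's account: freight 2325.23 + insurance 645.71 + destination terminal 1087.36 + brokerage 420.61 + duty 5395.38 = 9874.29

Seller: CHF 431544.85; buyer: CHF 9874.29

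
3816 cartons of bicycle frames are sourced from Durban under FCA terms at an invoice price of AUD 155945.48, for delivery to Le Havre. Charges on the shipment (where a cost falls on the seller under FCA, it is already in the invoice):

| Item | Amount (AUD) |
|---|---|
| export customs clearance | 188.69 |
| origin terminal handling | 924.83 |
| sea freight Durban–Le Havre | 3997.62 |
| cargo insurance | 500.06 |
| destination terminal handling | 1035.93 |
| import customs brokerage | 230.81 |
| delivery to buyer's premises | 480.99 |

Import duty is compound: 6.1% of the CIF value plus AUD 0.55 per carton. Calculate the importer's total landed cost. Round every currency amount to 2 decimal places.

FCA: the seller delivers export-cleared goods to the carrier; the buyer bears costs from that point.
Already in the invoice (seller's account under FCA): export clearance — exclude.
CIF value = FCA price + origin terminal + freight + insurance = 155945.48 + 924.83 + 3997.62 + 500.06 = 161367.99
Ad valorem component: 161367.99 × 6.1% = 9843.45
Specific component: 3816 × 0.55 = 2098.80
Import duty = 9843.45 + 2098.80 = 11942.25
Buyer bears: origin terminal 924.83 + freight 3997.62 + insurance 500.06 + destination terminal 1035.93 + brokerage 230.81 + delivery 480.99 + duty 11942.25 = 19112.49
Landed cost = invoice 155945.48 + 19112.49 = 175057.97

Total landed cost: AUD 175057.97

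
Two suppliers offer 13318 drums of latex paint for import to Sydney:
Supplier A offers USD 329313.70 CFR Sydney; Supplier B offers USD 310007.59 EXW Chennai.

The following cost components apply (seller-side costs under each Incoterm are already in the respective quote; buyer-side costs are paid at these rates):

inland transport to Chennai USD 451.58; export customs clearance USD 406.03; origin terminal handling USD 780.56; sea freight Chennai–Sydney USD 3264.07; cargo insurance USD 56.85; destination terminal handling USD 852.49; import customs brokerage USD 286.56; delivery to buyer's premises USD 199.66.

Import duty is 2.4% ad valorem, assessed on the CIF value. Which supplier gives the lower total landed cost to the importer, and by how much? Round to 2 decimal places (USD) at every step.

Supplier A (CFR):
CIF value = CFR price + insurance = 329313.70 + 56.85 = 329370.55
Import duty = 329370.55 × 2.4% = 7904.89
Buyer bears (A): 56.85 + 852.49 + 286.56 + 199.66 = 1395.56
Landed cost (A) = invoice 329313.70 + 1395.56 + duty 7904.89 = 338614.15
Supplier B (EXW):
CIF value = EXW price + inland to port + export clearance + origin terminal + freight + insurance = 310007.59 + 451.58 + 406.03 + 780.56 + 3264.07 + 56.85 = 314966.68
Import duty = 314966.68 × 2.4% = 7559.20
Buyer bears (B): 451.58 + 406.03 + 780.56 + 3264.07 + 56.85 + 852.49 + 286.56 + 199.66 = 6297.80
Landed cost (B) = invoice 310007.59 + 6297.80 + duty 7559.20 = 323864.59
Difference = |338614.15 − 323864.59| = 14749.56

Supplier B is cheaper by USD 14749.56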